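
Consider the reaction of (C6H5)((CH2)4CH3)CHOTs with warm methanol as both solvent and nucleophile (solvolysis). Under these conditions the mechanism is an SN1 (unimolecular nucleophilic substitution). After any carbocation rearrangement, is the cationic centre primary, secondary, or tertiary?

Step 1: Unassisted departure of TsO⁻ (taking the C–O bonding pair) generates a secondary carbocation.
No single 1,2-shift to an adjacent carbon would give a more-substituted cation, so no rearrangement occurs.

secondary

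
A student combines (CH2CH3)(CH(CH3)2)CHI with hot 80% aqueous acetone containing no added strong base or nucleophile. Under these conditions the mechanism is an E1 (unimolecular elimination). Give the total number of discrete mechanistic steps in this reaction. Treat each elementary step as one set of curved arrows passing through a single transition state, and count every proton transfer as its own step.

3

Step 1: Ionisation: the C–I σ-bond cleaves heterolytically; both bonding electrons depart with I⁻, leaving a secondary carbocation at the α-carbon.
Step 2: A hydride (H with its bonding pair) migrates from the adjacent isopropyl carbon to the cationic centre — a 1,2-hydride shift — upgrading the secondary cation to a tertiary one.
Step 3: A water molecule (solvent) deprotonates a β-carbon; as the C–H bond breaks, those electrons form the new alkene π bond.
Total: 3 elementary steps.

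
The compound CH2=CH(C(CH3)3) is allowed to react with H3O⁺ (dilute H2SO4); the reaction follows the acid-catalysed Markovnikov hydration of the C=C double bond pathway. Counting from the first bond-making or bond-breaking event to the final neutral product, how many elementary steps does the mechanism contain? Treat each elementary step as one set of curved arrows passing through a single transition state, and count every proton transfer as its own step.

Step 1: Electrophilic addition begins with the π(C=C) electrons forming a bond to the proton of H3O⁺. Following Markovnikov's rule, the resulting cation is secondary. H2O is released.
Step 2: A methyl group with its bonding pair migrates from the adjacent tert-butyl carbon to the cationic centre — a 1,2-methyl shift — upgrading the secondary cation to a tertiary one.
Step 3: Water acts as the nucleophile: an oxygen lone pair bonds to the cationic carbon, giving an oxonium-ion intermediate.
Step 4: H2O removes a proton from the oxonium oxygen, regenerating H3O⁺ and giving the neutral alcohol.
Total: 4 elementary steps.

4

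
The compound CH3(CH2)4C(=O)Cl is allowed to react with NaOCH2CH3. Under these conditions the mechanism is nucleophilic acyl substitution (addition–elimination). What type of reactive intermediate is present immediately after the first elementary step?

tetrahedral intermediate

Step 1: Nucleophilic addition of CH3CH2O⁻ to the acyl carbon breaks the π(C=O) bond and yields a tetrahedral, anionic intermediate.
After step 1 the species present is a tetrahedral intermediate.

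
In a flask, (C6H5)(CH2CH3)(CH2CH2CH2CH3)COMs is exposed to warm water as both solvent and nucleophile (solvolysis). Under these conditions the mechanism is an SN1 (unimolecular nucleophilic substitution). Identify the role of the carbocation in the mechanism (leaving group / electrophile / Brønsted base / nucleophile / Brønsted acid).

electrophile

Step 2: H2O donates an oxygen lone pair into the empty p orbital of the cation, giving a protonated alcohol (an oxonium ion).
The carbocation accepts an electron pair into an empty or π* orbital — it is the electrophile.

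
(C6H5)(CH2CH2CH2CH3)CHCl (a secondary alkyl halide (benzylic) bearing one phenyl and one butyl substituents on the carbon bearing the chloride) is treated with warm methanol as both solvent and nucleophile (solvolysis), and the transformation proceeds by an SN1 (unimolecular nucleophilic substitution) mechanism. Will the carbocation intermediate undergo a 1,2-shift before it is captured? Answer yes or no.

no

The first-formed carbocation is secondary.
No single 1,2-shift to an adjacent carbon would produce a more-substituted cation than the one already present, so no rearrangement occurs.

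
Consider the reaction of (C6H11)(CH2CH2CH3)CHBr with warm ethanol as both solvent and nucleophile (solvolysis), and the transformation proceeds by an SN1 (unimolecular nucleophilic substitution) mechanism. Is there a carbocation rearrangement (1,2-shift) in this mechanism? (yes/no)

yes

The first-formed carbocation is secondary.
The adjacent cyclohexyl carbon already bears 2 other carbon substituents and has a hydrogen to migrate; after a 1,2-hydride shift from that carbon the positive charge sits on a tertiary centre.
Tertiary is more stable than secondary, so the shift occurs.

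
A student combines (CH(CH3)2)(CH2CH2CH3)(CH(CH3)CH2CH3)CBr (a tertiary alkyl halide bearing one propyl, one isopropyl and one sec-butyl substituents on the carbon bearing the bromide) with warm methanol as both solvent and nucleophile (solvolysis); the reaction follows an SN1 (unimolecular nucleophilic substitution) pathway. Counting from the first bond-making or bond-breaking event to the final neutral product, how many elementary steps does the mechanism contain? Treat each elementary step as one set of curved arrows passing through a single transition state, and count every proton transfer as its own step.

Step 1: Unassisted departure of Br⁻ (taking the C–Br bonding pair) generates a tertiary carbocation.
(No 1,2-shift: no single shift to an adjacent carbon would give a more stable cation.)
Step 2: Nucleophilic capture: the oxygen of CH3OH bonds to the cationic carbon, producing an oxonium-ion intermediate.
Step 3: Proton transfer from the O–H of the oxonium ion to a solvent molecule delivers the neutral ether.
Total: 3 elementary steps.

3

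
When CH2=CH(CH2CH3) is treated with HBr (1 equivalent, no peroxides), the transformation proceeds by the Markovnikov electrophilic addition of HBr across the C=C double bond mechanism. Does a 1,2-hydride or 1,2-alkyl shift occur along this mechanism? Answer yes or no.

The first-formed carbocation is secondary.
No single 1,2-shift to an adjacent carbon would produce a more-substituted cation than the one already present, so no rearrangement occurs.

no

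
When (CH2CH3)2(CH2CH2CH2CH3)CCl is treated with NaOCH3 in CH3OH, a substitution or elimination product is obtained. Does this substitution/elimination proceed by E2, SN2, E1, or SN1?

Conditions: a strong base with a tertiary substrate bearing a β-hydrogen.
These conditions are the textbook signature of the E2 pathway.
A strong (often hindered) base removes a β-H in concert with loss of the leaving group — bimolecular elimination.

E2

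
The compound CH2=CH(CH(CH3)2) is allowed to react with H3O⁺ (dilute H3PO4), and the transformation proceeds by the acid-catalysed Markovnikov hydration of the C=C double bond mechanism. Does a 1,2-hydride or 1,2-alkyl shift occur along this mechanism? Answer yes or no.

The first-formed carbocation is secondary.
The adjacent isopropyl carbon already bears 2 other carbon substituents and has a hydrogen to migrate; after a 1,2-hydride shift from that carbon the positive charge sits on a tertiary centre.
Tertiary is more stable than secondary, so the shift occurs.

yes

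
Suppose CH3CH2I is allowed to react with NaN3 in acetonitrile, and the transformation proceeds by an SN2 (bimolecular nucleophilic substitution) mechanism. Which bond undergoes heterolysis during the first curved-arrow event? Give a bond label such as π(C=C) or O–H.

C–I

Step 1: Backside attack by N3⁻ on the carbon bearing the iodide: the new C–N bond forms as the C–I bond breaks, with Walden inversion at carbon.
The bond broken in this step is the C–I bond.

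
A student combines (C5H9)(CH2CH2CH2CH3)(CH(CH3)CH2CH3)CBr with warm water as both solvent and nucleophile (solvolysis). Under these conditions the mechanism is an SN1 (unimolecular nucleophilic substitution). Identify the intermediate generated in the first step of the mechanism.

tertiary carbocation

Step 1: Unassisted departure of Br⁻ (taking the C–Br bonding pair) generates a tertiary carbocation.
After step 1 the species present is a tertiary carbocation.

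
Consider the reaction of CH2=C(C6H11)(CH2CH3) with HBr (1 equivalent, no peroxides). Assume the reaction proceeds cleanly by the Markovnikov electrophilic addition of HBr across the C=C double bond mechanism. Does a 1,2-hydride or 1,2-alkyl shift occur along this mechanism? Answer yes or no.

The first-formed carbocation is tertiary.
No single 1,2-shift to an adjacent carbon would produce a more-substituted cation than the one already present, so no rearrangement occurs.

no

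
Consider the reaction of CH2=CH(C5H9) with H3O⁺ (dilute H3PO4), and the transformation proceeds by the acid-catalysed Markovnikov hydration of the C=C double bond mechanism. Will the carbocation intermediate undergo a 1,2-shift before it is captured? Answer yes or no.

The first-formed carbocation is secondary.
The adjacent cyclopentyl carbon already bears 2 other carbon substituents and has a hydrogen to migrate; after a 1,2-hydride shift from that carbon the positive charge sits on a tertiary centre.
Tertiary is more stable than secondary, so the shift occurs.

yes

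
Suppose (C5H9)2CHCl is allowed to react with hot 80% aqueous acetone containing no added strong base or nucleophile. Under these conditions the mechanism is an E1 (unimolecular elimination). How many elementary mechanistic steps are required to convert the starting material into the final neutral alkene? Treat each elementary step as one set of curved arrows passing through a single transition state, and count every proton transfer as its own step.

3

Step 1: The C–Cl bond breaks with both electrons going to the chloride; Cl⁻ leaves and a secondary carbocation remains.
Step 2: Carbocation rearrangement: a 1,2-hydride shift from the adjacent cyclopentyl carbon converts the initially-formed secondary cation into the more stable tertiary cation.
Step 3: A weak base (a water molecule from the solvent) removes a proton from a carbon adjacent to the cationic centre; the electrons of that C–H bond become the new π(C=C) bond, giving the alkene.
Total: 3 elementary steps.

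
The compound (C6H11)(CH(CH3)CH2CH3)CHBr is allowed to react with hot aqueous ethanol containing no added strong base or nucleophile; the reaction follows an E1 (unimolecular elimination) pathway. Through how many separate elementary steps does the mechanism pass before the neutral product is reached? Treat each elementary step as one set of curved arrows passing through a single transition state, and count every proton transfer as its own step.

Step 1: The C–Br bond breaks with both electrons going to the bromide; Br⁻ leaves and a secondary carbocation remains.
Step 2: A hydride (H with its bonding pair) migrates from the adjacent cyclohexyl carbon to the cationic centre — a 1,2-hydride shift — upgrading the secondary cation to a tertiary one.
Step 3: A water (or ethanol) molecule (solvent) deprotonates a β-carbon; as the C–H bond breaks, those electrons form the new alkene π bond.
Total: 3 elementary steps.

3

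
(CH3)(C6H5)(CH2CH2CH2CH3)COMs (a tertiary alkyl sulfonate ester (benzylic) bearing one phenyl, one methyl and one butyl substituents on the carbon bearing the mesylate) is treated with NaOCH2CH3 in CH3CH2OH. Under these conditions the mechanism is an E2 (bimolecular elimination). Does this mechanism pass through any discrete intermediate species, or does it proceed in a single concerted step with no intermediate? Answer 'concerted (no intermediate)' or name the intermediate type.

concerted (no intermediate)

Concerted anti-periplanar elimination: CH3CH2O⁻ abstracts a β-H while MsO⁻ leaves, and the C–H electrons become the new C=C π bond — all in a single transition state.
All bond changes occur in one transition state; no discrete intermediate is formed.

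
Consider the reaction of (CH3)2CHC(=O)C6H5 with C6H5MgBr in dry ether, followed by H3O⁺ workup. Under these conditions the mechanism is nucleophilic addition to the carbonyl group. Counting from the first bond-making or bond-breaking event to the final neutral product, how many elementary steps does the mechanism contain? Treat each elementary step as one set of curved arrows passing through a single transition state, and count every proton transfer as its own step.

Step 1: Nucleophilic addition: the carbanion-like carbon of C6H5MgBr adds to the carbonyl carbon, pushing the π(C=O) electron pair onto oxygen and giving a tetrahedral alkoxide.
Step 2: The alkoxide picks up a proton during H3O⁺ workup to yield an alcohol.
Total: 2 elementary steps.

2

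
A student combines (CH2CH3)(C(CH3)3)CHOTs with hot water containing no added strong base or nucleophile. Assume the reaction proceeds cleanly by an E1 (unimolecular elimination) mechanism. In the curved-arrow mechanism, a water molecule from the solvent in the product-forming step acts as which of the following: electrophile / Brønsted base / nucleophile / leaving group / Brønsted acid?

Step 3: A water molecule (solvent) deprotonates a β-carbon; as the C–H bond breaks, those electrons form the new alkene π bond.
A water molecule from the solvent in the product-forming step accepts a proton in a proton-transfer step — a Brønsted base.

Brønsted base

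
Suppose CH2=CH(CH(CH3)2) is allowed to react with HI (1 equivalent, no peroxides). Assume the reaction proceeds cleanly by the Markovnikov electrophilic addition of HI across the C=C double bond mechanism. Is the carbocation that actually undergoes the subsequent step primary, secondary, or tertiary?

tertiary

Step 1: The π electrons of the C=C bond attack a proton of HI; Markovnikov addition places the new C–H on the less-substituted alkene carbon, so the positive charge ends up on the more-substituted carbon — a secondary carbocation. The H–I bond breaks heterolytically, releasing I⁻.
Step 2: A 1,2-hydride shift from the adjacent isopropyl carbon moves the positive charge from the secondary centre to an adjacent carbon, generating a more stable tertiary carbocation.
The cation rearranges from secondary to tertiary via a 1,2-hydride shift from the adjacent isopropyl carbon; the tertiary cation is what reacts next.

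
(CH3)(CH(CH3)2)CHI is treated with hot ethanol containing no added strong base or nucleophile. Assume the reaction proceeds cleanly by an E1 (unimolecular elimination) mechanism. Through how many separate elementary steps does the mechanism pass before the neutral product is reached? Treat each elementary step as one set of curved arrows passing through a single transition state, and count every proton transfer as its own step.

3

Step 1: Unassisted departure of I⁻ (taking the C–I bonding pair) generates a secondary carbocation.
Step 2: Carbocation rearrangement: a 1,2-hydride shift from the adjacent isopropyl carbon converts the initially-formed secondary cation into the more stable tertiary cation.
Step 3: A weak base (an ethanol molecule from the solvent) removes a proton from a carbon adjacent to the cationic centre; the electrons of that C–H bond become the new π(C=C) bond, giving the alkene.
Total: 3 elementary steps.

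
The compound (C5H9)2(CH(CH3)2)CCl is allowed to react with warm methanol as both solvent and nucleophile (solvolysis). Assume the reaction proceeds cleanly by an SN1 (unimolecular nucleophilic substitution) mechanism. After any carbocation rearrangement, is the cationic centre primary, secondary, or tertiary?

tertiary

Step 1: Ionisation: the C–Cl σ-bond cleaves heterolytically; both bonding electrons depart with Cl⁻, leaving a tertiary carbocation at the α-carbon.
No single 1,2-shift to an adjacent carbon would give a more-substituted cation, so no rearrangement occurs.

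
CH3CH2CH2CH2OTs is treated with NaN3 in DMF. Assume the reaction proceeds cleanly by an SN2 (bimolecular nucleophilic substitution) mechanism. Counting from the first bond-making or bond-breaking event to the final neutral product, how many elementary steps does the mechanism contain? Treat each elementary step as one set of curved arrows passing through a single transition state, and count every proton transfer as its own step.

1

Step 1: Backside attack by N3⁻ on the carbon bearing the tosylate: the new C–N bond forms as the C–O bond breaks, with Walden inversion at carbon.
Total: 1 elementary step.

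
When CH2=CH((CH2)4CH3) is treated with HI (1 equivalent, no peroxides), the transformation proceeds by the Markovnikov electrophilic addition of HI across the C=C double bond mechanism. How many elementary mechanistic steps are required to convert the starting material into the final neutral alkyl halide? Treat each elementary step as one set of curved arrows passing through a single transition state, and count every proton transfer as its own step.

2

Step 1: Protonation of the alkene by HI: the π bond acts as the nucleophile and picks up H⁺, giving the more stable (Markovnikov) secondary carbocation. The H–I bond breaks heterolytically, releasing I⁻.
(No 1,2-shift: no single shift to an adjacent carbon would give a more stable cation.)
Step 2: Nucleophilic attack by I⁻ on the carbocation completes the addition, giving R–I.
Total: 2 elementary steps.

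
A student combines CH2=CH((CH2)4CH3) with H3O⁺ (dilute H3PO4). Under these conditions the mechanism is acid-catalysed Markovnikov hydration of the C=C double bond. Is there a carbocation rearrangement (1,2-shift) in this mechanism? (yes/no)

The first-formed carbocation is secondary.
No single 1,2-shift to an adjacent carbon would produce a more-substituted cation than the one already present, so no rearrangement occurs.

no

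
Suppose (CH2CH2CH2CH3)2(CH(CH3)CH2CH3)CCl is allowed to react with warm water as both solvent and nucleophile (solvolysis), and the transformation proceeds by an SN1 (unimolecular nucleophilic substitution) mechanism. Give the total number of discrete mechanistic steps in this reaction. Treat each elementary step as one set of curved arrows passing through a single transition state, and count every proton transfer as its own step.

3

Step 1: Rate-determining heterolysis of the C–Cl bond gives Cl⁻ and a tertiary carbocation.
(No 1,2-shift: no single shift to an adjacent carbon would give a more stable cation.)
Step 2: H2O donates an oxygen lone pair into the empty p orbital of the cation, giving a protonated alcohol (an oxonium ion).
Step 3: Proton transfer from the O–H of the oxonium ion to a solvent molecule delivers the neutral alcohol.
Total: 3 elementary steps.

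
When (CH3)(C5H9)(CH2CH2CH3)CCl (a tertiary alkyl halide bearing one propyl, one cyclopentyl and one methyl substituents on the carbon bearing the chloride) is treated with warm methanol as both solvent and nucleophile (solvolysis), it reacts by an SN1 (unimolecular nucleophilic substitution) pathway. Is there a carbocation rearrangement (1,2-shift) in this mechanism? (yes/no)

no

The first-formed carbocation is tertiary.
No single 1,2-shift to an adjacent carbon would produce a more-substituted cation than the one already present, so no rearrangement occurs.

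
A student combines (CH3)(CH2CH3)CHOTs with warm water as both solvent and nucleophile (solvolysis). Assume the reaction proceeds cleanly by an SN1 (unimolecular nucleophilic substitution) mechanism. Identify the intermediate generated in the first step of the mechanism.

secondary carbocation

Step 1: Ionisation: the C–O σ-bond cleaves heterolytically; both bonding electrons depart with TsO⁻, leaving a secondary carbocation at the α-carbon.
After step 1 the species present is a secondary carbocation.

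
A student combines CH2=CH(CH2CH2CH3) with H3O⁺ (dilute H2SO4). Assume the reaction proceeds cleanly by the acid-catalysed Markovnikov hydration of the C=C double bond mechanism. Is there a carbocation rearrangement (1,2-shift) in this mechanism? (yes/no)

The first-formed carbocation is secondary.
No single 1,2-shift to an adjacent carbon would produce a more-substituted cation than the one already present, so no rearrangement occurs.

no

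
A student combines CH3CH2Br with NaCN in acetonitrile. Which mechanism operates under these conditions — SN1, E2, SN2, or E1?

Conditions: a primary substrate with a strong nucleophile in the polar aprotic solvent acetonitrile.
These conditions are the textbook signature of the SN2 pathway.
An unhindered substrate with a strong nucleophile in a polar aprotic solvent favours one-step backside displacement.

SN2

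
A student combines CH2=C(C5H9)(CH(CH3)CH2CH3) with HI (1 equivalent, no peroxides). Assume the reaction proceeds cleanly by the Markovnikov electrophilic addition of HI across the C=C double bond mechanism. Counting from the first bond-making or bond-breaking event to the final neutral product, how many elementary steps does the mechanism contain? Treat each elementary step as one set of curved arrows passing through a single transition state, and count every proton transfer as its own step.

Step 1: The π electrons of the C=C bond attack a proton of HI; Markovnikov addition places the new C–H on the less-substituted alkene carbon, so the positive charge ends up on the more-substituted carbon — a tertiary carbocation. The H–I bond breaks heterolytically, releasing I⁻.
(No 1,2-shift: no single shift to an adjacent carbon would give a more stable cation.)
Step 2: The I⁻ anion donates a lone pair to the carbocation, forming the new C–I σ-bond and giving the neutral alkyl halide.
Total: 2 elementary steps.

2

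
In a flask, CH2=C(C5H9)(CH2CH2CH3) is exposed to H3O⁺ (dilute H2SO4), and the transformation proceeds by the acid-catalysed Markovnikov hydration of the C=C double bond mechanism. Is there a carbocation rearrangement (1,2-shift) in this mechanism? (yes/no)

no

The first-formed carbocation is tertiary.
No single 1,2-shift to an adjacent carbon would produce a more-substituted cation than the one already present, so no rearrangement occurs.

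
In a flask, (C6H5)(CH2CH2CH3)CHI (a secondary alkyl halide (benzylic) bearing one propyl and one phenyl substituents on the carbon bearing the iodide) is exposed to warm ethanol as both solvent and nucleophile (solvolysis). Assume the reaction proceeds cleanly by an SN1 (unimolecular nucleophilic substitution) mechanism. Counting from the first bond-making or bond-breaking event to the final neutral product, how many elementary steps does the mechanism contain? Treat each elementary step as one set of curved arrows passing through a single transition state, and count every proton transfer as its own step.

3

Step 1: Rate-determining heterolysis of the C–I bond gives I⁻ and a secondary carbocation.
(No 1,2-shift: no single shift to an adjacent carbon would give a more stable cation.)
Step 2: CH3CH2OH donates an oxygen lone pair into the empty p orbital of the cation, giving a protonated ether (an oxonium ion).
Step 3: Deprotonation of the oxonium oxygen by solvent ethanol yields the neutral ether.
Total: 3 elementary steps.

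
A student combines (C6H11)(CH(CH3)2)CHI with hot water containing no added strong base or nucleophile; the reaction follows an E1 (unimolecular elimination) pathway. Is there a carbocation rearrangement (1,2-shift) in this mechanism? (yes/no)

The first-formed carbocation is secondary.
The adjacent cyclohexyl carbon already bears 2 other carbon substituents and has a hydrogen to migrate; after a 1,2-hydride shift from that carbon the positive charge sits on a tertiary centre.
Tertiary is more stable than secondary, so the shift occurs.

yes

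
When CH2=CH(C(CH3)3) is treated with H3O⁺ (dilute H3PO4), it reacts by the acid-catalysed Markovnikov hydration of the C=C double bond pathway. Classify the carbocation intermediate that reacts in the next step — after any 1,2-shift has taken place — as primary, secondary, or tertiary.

tertiary

Step 1: Electrophilic addition begins with the π(C=C) electrons forming a bond to the proton of H3O⁺. Following Markovnikov's rule, the resulting cation is secondary. H2O is released.
Step 2: Carbocation rearrangement: a 1,2-methyl shift from the adjacent tert-butyl carbon converts the initially-formed secondary cation into the more stable tertiary cation.
The cation rearranges from secondary to tertiary via a 1,2-methyl shift from the adjacent tert-butyl carbon; the tertiary cation is what reacts next.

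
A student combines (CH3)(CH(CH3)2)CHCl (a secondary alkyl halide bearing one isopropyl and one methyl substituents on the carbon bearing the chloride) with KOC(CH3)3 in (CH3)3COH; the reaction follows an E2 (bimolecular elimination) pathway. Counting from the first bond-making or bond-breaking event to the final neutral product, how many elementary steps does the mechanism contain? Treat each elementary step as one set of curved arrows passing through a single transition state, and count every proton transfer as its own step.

Step 1: The strong base (CH3)3CO⁻ removes a β-hydrogen; in the same concerted event the electrons of the breaking C–H bond form the new π(C=C) bond and the C–Cl σ-bond breaks, expelling Cl⁻. Anti-periplanar geometry; one transition state.
Total: 1 elementary step.

1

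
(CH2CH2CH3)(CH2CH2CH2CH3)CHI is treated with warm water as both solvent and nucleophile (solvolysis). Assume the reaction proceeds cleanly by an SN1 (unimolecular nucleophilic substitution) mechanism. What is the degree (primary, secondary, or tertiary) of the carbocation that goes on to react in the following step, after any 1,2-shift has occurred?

Step 1: Rate-determining heterolysis of the C–I bond gives I⁻ and a secondary carbocation.
No single 1,2-shift to an adjacent carbon would give a more-substituted cation, so no rearrangement occurs.

secondary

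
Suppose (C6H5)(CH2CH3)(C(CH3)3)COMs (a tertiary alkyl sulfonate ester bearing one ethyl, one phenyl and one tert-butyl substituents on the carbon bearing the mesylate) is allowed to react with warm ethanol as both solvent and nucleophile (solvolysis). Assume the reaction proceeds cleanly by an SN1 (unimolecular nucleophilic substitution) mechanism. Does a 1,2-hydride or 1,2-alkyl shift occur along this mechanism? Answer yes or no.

no

The first-formed carbocation is tertiary.
No single 1,2-shift to an adjacent carbon would produce a more-substituted cation than the one already present, so no rearrangement occurs.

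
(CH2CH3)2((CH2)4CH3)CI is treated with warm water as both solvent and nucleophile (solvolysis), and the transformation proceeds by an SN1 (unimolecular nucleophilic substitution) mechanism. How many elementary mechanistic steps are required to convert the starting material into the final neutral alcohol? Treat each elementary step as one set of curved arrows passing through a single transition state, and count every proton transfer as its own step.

Step 1: Rate-determining heterolysis of the C–I bond gives I⁻ and a tertiary carbocation.
(No 1,2-shift: no single shift to an adjacent carbon would give a more stable cation.)
Step 2: Nucleophilic capture: the oxygen of H2O bonds to the cationic carbon, producing an oxonium-ion intermediate.
Step 3: A second solvent molecule removes the proton on oxygen, giving the neutral alcohol product.
Total: 3 elementary steps.

3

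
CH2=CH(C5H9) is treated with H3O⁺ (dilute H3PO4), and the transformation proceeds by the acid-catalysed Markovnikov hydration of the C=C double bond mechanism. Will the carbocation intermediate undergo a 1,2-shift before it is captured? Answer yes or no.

The first-formed carbocation is secondary.
The adjacent cyclopentyl carbon already bears 2 other carbon substituents and has a hydrogen to migrate; after a 1,2-hydride shift from that carbon the positive charge sits on a tertiary centre.
Tertiary is more stable than secondary, so the shift occurs.

yes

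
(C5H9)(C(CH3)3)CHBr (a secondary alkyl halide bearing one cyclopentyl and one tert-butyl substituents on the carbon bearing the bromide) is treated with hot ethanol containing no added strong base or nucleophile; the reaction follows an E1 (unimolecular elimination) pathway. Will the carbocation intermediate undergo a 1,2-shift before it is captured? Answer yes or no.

The first-formed carbocation is secondary.
The adjacent cyclopentyl carbon already bears 2 other carbon substituents and has a hydrogen to migrate; after a 1,2-hydride shift from that carbon the positive charge sits on a tertiary centre.
Tertiary is more stable than secondary, so the shift occurs.

yes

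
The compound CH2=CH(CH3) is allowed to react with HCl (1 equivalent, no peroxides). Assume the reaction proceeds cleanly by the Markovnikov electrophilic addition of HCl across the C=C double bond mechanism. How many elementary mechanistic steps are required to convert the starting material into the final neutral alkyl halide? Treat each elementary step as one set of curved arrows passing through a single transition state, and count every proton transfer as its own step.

Step 1: Protonation of the alkene by HCl: the π bond acts as the nucleophile and picks up H⁺, giving the more stable (Markovnikov) secondary carbocation. The H–Cl bond breaks heterolytically, releasing Cl⁻.
(No 1,2-shift: no single shift to an adjacent carbon would give a more stable cation.)
Step 2: The Cl⁻ anion donates a lone pair to the carbocation, forming the new C–Cl σ-bond and giving the neutral alkyl halide.
Total: 2 elementary steps.

2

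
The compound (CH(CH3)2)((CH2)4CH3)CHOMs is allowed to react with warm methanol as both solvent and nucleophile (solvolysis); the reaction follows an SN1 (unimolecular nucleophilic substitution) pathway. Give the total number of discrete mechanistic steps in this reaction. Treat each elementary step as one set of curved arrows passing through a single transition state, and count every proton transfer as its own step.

Step 1: The C–O bond breaks with both electrons going to the mesylate; MsO⁻ leaves and a secondary carbocation remains.
Step 2: A 1,2-hydride shift from the adjacent isopropyl carbon moves the positive charge from the secondary centre to an adjacent carbon, generating a more stable tertiary carbocation.
Step 3: Nucleophilic capture: the oxygen of CH3OH bonds to the cationic carbon, producing an oxonium-ion intermediate.
Step 4: A second solvent molecule removes the proton on oxygen, giving the neutral ether product.
Total: 4 elementary steps.

4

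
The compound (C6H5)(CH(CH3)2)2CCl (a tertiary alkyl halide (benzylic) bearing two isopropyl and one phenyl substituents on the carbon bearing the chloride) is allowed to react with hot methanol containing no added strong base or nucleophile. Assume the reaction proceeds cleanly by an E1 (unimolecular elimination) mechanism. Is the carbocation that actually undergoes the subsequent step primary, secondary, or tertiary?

tertiary

Step 1: Rate-determining heterolysis of the C–Cl bond gives Cl⁻ and a tertiary carbocation.
No single 1,2-shift to an adjacent carbon would give a more-substituted cation, so no rearrangement occurs.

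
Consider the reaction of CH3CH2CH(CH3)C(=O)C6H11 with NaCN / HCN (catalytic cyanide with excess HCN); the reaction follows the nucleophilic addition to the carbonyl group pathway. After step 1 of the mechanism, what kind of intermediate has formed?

Step 1: A lone pair / filled orbital on CN⁻ attacks the electrophilic carbonyl carbon; the π(C=O) electrons shift onto oxygen, producing a tetrahedral alkoxide intermediate.
After step 1 the species present is a tetrahedral alkoxide intermediate.

tetrahedral alkoxide intermediate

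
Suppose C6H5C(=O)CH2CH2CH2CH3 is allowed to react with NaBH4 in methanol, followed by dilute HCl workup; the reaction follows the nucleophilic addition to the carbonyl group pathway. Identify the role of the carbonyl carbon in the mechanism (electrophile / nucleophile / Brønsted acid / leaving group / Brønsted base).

Step 1: A lone pair / filled orbital on H⁻ (delivered from BH4⁻) attacks the electrophilic carbonyl carbon; the π(C=O) electrons shift onto oxygen, producing a tetrahedral alkoxide intermediate.
The carbonyl carbon accepts an electron pair into an empty or π* orbital — it is the electrophile.

electrophile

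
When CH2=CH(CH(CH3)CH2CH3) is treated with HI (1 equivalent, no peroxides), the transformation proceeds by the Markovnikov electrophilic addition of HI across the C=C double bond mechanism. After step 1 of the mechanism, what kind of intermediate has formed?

secondary carbocation

Step 1: Electrophilic addition begins with the π(C=C) electrons forming a bond to the proton of HI. Following Markovnikov's rule, the resulting cation is secondary. The H–I bond breaks heterolytically, releasing I⁻.
After step 1 the species present is a secondary carbocation.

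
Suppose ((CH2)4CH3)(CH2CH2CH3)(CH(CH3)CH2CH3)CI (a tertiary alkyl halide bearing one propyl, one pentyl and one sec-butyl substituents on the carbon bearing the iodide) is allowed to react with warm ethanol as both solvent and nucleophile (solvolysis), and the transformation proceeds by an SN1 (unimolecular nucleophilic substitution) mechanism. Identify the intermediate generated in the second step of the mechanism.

Step 1: Rate-determining heterolysis of the C–I bond gives I⁻ and a tertiary carbocation.
Step 2: Nucleophilic capture: the oxygen of CH3CH2OH bonds to the cationic carbon, producing an oxonium-ion intermediate.
After step 2 the species present is an oxonium ion.

oxonium ion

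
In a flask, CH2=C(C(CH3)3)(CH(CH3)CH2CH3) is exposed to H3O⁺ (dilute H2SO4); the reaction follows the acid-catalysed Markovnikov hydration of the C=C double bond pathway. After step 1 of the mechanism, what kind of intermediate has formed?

Step 1: Electrophilic addition begins with the π(C=C) electrons forming a bond to the proton of H3O⁺. Following Markovnikov's rule, the resulting cation is tertiary. H2O is released.
After step 1 the species present is a tertiary carbocation.

tertiary carbocation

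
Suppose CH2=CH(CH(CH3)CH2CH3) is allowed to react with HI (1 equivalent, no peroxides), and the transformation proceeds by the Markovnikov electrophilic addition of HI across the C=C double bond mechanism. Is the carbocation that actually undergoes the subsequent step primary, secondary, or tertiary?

Step 1: Protonation of the alkene by HI: the π bond acts as the nucleophile and picks up H⁺, giving the more stable (Markovnikov) secondary carbocation. The H–I bond breaks heterolytically, releasing I⁻.
Step 2: A hydride (H with its bonding pair) migrates from the adjacent sec-butyl carbon to the cationic centre — a 1,2-hydride shift — upgrading the secondary cation to a tertiary one.
The cation rearranges from secondary to tertiary via a 1,2-hydride shift from the adjacent sec-butyl carbon; the tertiary cation is what reacts next.

tertiary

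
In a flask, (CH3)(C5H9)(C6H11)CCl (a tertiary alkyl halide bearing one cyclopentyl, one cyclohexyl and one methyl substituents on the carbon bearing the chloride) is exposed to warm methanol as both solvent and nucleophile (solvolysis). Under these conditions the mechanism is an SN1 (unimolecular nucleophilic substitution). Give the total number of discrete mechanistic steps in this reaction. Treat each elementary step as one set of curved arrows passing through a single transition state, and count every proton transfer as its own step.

Step 1: Rate-determining heterolysis of the C–Cl bond gives Cl⁻ and a tertiary carbocation.
(No 1,2-shift: no single shift to an adjacent carbon would give a more stable cation.)
Step 2: A lone pair on the oxygen of CH3OH attacks the carbocation, forming a new C–O σ-bond and an oxonium ion.
Step 3: Deprotonation of the oxonium oxygen by solvent methanol yields the neutral ether.
Total: 3 elementary steps.

3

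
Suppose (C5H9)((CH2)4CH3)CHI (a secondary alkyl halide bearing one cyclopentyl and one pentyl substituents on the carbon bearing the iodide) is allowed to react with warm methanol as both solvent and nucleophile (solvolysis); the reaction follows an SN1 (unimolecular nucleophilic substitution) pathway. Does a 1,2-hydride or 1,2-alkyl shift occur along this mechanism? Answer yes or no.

yes

The first-formed carbocation is secondary.
The adjacent cyclopentyl carbon already bears 2 other carbon substituents and has a hydrogen to migrate; after a 1,2-hydride shift from that carbon the positive charge sits on a tertiary centre.
Tertiary is more stable than secondary, so the shift occurs.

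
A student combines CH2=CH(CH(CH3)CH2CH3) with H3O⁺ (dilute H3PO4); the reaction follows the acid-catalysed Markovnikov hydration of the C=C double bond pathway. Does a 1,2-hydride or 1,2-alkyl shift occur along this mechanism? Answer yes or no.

yes

The first-formed carbocation is secondary.
The adjacent sec-butyl carbon already bears 2 other carbon substituents and has a hydrogen to migrate; after a 1,2-hydride shift from that carbon the positive charge sits on a tertiary centre.
Tertiary is more stable than secondary, so the shift occurs.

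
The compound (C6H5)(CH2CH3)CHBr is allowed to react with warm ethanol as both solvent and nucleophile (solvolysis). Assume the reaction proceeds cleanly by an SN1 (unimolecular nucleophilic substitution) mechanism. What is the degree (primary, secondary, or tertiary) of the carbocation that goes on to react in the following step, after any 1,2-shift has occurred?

Step 1: Ionisation: the C–Br σ-bond cleaves heterolytically; both bonding electrons depart with Br⁻, leaving a secondary carbocation at the α-carbon.
No single 1,2-shift to an adjacent carbon would give a more-substituted cation, so no rearrangement occurs.

secondary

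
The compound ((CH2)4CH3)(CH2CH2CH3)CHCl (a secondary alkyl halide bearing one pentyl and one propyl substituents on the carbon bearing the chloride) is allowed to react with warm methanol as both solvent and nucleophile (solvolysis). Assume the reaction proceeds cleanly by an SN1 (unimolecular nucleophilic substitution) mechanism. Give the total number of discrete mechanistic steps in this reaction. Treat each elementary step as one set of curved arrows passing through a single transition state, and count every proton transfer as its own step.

3

Step 1: Unassisted departure of Cl⁻ (taking the C–Cl bonding pair) generates a secondary carbocation.
(No 1,2-shift: no single shift to an adjacent carbon would give a more stable cation.)
Step 2: A lone pair on the oxygen of CH3OH attacks the carbocation, forming a new C–O σ-bond and an oxonium ion.
Step 3: Proton transfer from the O–H of the oxonium ion to a solvent molecule delivers the neutral ether.
Total: 3 elementary steps.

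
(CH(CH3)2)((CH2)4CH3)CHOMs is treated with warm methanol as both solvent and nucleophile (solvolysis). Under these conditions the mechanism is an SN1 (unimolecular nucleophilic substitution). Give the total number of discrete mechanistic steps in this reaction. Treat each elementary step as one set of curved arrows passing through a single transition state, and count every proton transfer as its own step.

Step 1: Ionisation: the C–O σ-bond cleaves heterolytically; both bonding electrons depart with MsO⁻, leaving a secondary carbocation at the α-carbon.
Step 2: Carbocation rearrangement: a 1,2-hydride shift from the adjacent isopropyl carbon converts the initially-formed secondary cation into the more stable tertiary cation.
Step 3: Nucleophilic capture: the oxygen of CH3OH bonds to the cationic carbon, producing an oxonium-ion intermediate.
Step 4: Deprotonation of the oxonium oxygen by solvent methanol yields the neutral ether.
Total: 4 elementary steps.

4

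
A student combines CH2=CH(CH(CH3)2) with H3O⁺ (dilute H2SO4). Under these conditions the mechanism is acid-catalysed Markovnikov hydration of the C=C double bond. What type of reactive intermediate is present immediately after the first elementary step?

secondary carbocation

Step 1: Electrophilic addition begins with the π(C=C) electrons forming a bond to the proton of H3O⁺. Following Markovnikov's rule, the resulting cation is secondary. H2O is released.
After step 1 the species present is a secondary carbocation.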